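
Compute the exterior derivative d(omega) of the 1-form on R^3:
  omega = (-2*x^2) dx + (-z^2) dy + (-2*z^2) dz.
d(omega) = (2*z) dy ∧ dz

For a 1-form omega = sum_i f_i dx_i, the exterior derivative is
  d(omega) = sum_{i < j} (∂f_j/∂x_i - ∂f_i/∂x_j) dx_i ∧ dx_j.
  coefficient of dy ∧ dz: ∂f_3/∂y - ∂f_2/∂z = ∂(-2*z^2)/∂y - ∂(-z^2)/∂z = 2*z
Assembling: d(omega) = (2*z) dy ∧ dz.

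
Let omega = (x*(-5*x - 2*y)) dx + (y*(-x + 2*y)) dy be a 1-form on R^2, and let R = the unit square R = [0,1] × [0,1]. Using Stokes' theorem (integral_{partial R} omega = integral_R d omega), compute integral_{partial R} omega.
integral_(partial R) omega = 1/2

Stokes: integral_partial_R omega = integral_R d omega with d omega = (∂Q/∂x - ∂P/∂y) dx ∧ dy.
  ∂Q/∂x = -y
  ∂P/∂y = -2*x
  integrand = ∂Q/∂x - ∂P/∂y = 2*x - y.
Integrating over R: integral_0^1 integral_0^1 (2*x - y) dx dy = 1/2.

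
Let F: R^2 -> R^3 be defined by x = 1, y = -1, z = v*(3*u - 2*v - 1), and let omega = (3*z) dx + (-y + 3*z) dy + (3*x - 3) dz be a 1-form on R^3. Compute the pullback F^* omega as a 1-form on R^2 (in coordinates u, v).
F^* omega = 0

Using F^*(f dg) = (f ∘ F) d(g ∘ F), substitute each coordinate x_i by F_i(u, v) in f_i, and replace dx_i by d F_i = (∂F_i/∂u) du + (∂F_i/∂v) dv.
  For the x component: f_1(F) = 3*v*(3*u - 2*v - 1); d F_1 = (0) du + (0) dv
  For the y component: f_2(F) = 9*u*v - 6*v^2 - 3*v + 1; d F_2 = (0) du + (0) dv
  For the z component: f_3(F) = 0; d F_3 = (3*v) du + (3*u - 4*v - 1) dv
Combining and collecting du, dv coefficients:
  coeff of du: 0
  coeff of dv: 0
F^* omega = 0.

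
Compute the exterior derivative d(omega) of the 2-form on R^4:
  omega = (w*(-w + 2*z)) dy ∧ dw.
d(omega) = (-2*w) dy ∧ dz ∧ dw

For a 2-form omega = sum_{i<j} g_{ij} dx_i ∧ dx_j, the exterior derivative is
  d(omega) = sum_{i<j} d(g_{ij}) ∧ dx_i ∧ dx_j = sum_{i<j, k} (∂g_{ij}/∂x_k) dx_k ∧ dx_i ∧ dx_j.
Expand each term, using dx_k ∧ dx_i ∧ dx_j = sgn(permutation) dx_{(a)} ∧ dx_{(b)} ∧ dx_{(c)} with (a < b < c) sorted:
  d(w*(-w + 2*z)) includes (∂/∂z)(w*(-w + 2*z)) dz = (2*w) dz, which multiplied by dy ∧ dw gives (-2*w) dy ∧ dz ∧ dw
Collecting like 3-forms: d(omega) = (-2*w) dy ∧ dz ∧ dw.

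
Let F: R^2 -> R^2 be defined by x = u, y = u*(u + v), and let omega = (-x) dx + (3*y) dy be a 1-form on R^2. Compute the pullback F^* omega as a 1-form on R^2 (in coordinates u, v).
F^* omega = (u*(6*u^2 + 9*u*v + 3*v^2 - 1)) du + (3*u^2*(u + v)) dv

Using F^*(f dg) = (f ∘ F) d(g ∘ F), substitute each coordinate x_i by F_i(u, v) in f_i, and replace dx_i by d F_i = (∂F_i/∂u) du + (∂F_i/∂v) dv.
  For the x component: f_1(F) = -u; d F_1 = (1) du + (0) dv
  For the y component: f_2(F) = 3*u*(u + v); d F_2 = (2*u + v) du + (u) dv
Combining and collecting du, dv coefficients:
  coeff of du: u*(6*u^2 + 9*u*v + 3*v^2 - 1)
  coeff of dv: 3*u^2*(u + v)
F^* omega = (u*(6*u^2 + 9*u*v + 3*v^2 - 1)) du + (3*u^2*(u + v)) dv.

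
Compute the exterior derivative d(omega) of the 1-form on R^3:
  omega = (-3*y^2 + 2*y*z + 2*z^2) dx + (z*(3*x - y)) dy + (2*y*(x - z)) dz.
d(omega) = (6*y + z) dx ∧ dy + (-4*z) dx ∧ dz + (-x + y - 2*z) dy ∧ dz

For a 1-form omega = sum_i f_i dx_i, the exterior derivative is
  d(omega) = sum_{i < j} (∂f_j/∂x_i - ∂f_i/∂x_j) dx_i ∧ dx_j.
  coefficient of dx ∧ dy: ∂f_2/∂x - ∂f_1/∂y = ∂(z*(3*x - y))/∂x - ∂(-3*y^2 + 2*y*z + 2*z^2)/∂y = 6*y + z
  coefficient of dx ∧ dz: ∂f_3/∂x - ∂f_1/∂z = ∂(2*y*(x - z))/∂x - ∂(-3*y^2 + 2*y*z + 2*z^2)/∂z = -4*z
  coefficient of dy ∧ dz: ∂f_3/∂y - ∂f_2/∂z = ∂(2*y*(x - z))/∂y - ∂(z*(3*x - y))/∂z = -x + y - 2*z
Assembling: d(omega) = (6*y + z) dx ∧ dy + (-4*z) dx ∧ dz + (-x + y - 2*z) dy ∧ dz.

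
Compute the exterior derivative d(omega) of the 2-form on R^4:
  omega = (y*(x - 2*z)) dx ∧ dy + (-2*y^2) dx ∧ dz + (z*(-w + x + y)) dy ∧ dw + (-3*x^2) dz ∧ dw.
d(omega) = (2*y) dx ∧ dy ∧ dz + (z) dx ∧ dy ∧ dw + (w - x - y) dy ∧ dz ∧ dw + (-6*x) dx ∧ dz ∧ dw

For a 2-form omega = sum_{i<j} g_{ij} dx_i ∧ dx_j, the exterior derivative is
  d(omega) = sum_{i<j} d(g_{ij}) ∧ dx_i ∧ dx_j = sum_{i<j, k} (∂g_{ij}/∂x_k) dx_k ∧ dx_i ∧ dx_j.
Expand each term, using dx_k ∧ dx_i ∧ dx_j = sgn(permutation) dx_{(a)} ∧ dx_{(b)} ∧ dx_{(c)} with (a < b < c) sorted:
  d(y*(x - 2*z)) includes (∂/∂z)(y*(x - 2*z)) dz = (-2*y) dz, which multiplied by dx ∧ dy gives (-2*y) dx ∧ dy ∧ dz
  d(-2*y^2) includes (∂/∂y)(-2*y^2) dy = (-4*y) dy, which multiplied by dx ∧ dz gives (4*y) dx ∧ dy ∧ dz
  d(z*(-w + x + y)) includes (∂/∂x)(z*(-w + x + y)) dx = (z) dx, which multiplied by dy ∧ dw gives (z) dx ∧ dy ∧ dw
  d(z*(-w + x + y)) includes (∂/∂z)(z*(-w + x + y)) dz = (-w + x + y) dz, which multiplied by dy ∧ dw gives (w - x - y) dy ∧ dz ∧ dw
  d(-3*x^2) includes (∂/∂x)(-3*x^2) dx = (-6*x) dx, which multiplied by dz ∧ dw gives (-6*x) dx ∧ dz ∧ dw
Collecting like 3-forms: d(omega) = (2*y) dx ∧ dy ∧ dz + (z) dx ∧ dy ∧ dw + (w - x - y) dy ∧ dz ∧ dw + (-6*x) dx ∧ dz ∧ dw.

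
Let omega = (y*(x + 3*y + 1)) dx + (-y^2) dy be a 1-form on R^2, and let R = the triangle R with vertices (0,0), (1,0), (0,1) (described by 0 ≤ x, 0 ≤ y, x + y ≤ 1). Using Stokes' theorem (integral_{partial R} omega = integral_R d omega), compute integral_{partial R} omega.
integral_(partial R) omega = -5/3

Stokes: integral_partial_R omega = integral_R d omega with d omega = (∂Q/∂x - ∂P/∂y) dx ∧ dy.
  ∂Q/∂x = 0
  ∂P/∂y = x + 6*y + 1
  integrand = ∂Q/∂x - ∂P/∂y = -x - 6*y - 1.
Integrating over R: integral_0^1 integral_0^{1-x} (-x - 6*y - 1) dy dx = -5/3.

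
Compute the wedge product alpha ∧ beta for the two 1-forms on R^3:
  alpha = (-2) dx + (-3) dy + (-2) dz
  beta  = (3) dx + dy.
alpha ∧ beta = (7) dx ∧ dy + (6) dx ∧ dz + (2) dy ∧ dz

Distribute the wedge, using dx_i ∧ dx_j = -dx_j ∧ dx_i and dx_i ∧ dx_i = 0. For each pair (i, j) with i < j, the coefficient of dx_i ∧ dx_j in alpha ∧ beta is (alpha_i * beta_j - alpha_j * beta_i). Collecting: alpha ∧ beta = (7) dx ∧ dy + (6) dx ∧ dz + (2) dy ∧ dz.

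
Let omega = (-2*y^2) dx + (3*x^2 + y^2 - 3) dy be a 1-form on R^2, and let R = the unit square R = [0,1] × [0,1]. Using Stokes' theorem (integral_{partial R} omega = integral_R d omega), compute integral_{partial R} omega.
integral_(partial R) omega = 5

Stokes: integral_partial_R omega = integral_R d omega with d omega = (∂Q/∂x - ∂P/∂y) dx ∧ dy.
  ∂Q/∂x = 6*x
  ∂P/∂y = -4*y
  integrand = ∂Q/∂x - ∂P/∂y = 6*x + 4*y.
Integrating over R: integral_0^1 integral_0^1 (6*x + 4*y) dx dy = 5.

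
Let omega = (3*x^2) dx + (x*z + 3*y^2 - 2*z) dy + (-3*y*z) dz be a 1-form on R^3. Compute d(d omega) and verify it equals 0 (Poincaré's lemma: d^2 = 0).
d(d omega) = 0

Step 1: d omega = sum_{i<j} (∂f_j/∂x_i - ∂f_i/∂x_j) dx_i ∧ dx_j:
  coeff of dx ∧ dy: z
  coeff of dx ∧ dz: 0
  coeff of dy ∧ dz: -x - 3*z + 2
Step 2: Apply d again to each 2-form coefficient. The only possible 3-form in R^3 is dx ∧ dy ∧ dz, with coefficient
  ∂(coeff of dy∧dz)/∂x - ∂(coeff of dx∧dz)/∂y + ∂(coeff of dx∧dy)/∂z
  = ∂/∂x (-x - 3*z + 2) - ∂/∂y (0) + ∂/∂z (z).
Each of these terms simplifies to sums of mixed partials that cancel in pairs. The result is 0 (by equality of mixed partials for smooth functions — Schwarz / Clairaut).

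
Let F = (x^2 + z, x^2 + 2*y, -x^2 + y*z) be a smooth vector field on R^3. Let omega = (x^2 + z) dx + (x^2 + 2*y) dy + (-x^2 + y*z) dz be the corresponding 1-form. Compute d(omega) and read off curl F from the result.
d(omega) = (z) dy ∧ dz + (2*x + 1) dz ∧ dx + (2*x) dx ∧ dy; curl F = (z, 2*x + 1, 2*x)

d omega = sum_{i<j} (∂f_j/∂x_i - ∂f_i/∂x_j) dx_i ∧ dx_j. Under the identification (dy ∧ dz, dz ∧ dx, dx ∧ dy) ↔ (e_x, e_y, e_z), the coefficients are exactly the components of curl F. Compute:
  ∂R/∂y - ∂Q/∂z = (z) - (0) = z
  ∂P/∂z - ∂R/∂x = (1) - (-2*x) = 2*x + 1
  ∂Q/∂x - ∂P/∂y = (2*x) - (0) = 2*x.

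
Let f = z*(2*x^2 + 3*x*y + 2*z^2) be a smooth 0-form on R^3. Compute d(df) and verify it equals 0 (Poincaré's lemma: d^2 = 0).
d(df) = 0

Step 1: df = sum_i (∂f/∂x_i) dx_i = (z*(4*x + 3*y)) dx + (3*x*z) dy + (2*x^2 + 3*x*y + 6*z^2) dz.
Step 2: Apply d again. Using the 1-form formula, the coefficient of dx ∧ dy in d(df) is ∂^2 f/∂x ∂y - ∂^2 f/∂y ∂x = (3*z) - (3*z) = 0 (equality of mixed partials for smooth f).
Similarly for dx ∧ dz and dy ∧ dz — all coefficients vanish. So d(df) = 0.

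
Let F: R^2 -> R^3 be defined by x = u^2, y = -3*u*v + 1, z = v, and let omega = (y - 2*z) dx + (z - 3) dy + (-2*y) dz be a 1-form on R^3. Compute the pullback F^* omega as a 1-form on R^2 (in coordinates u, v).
F^* omega = (-6*u^2*v - 4*u*v + 2*u - 3*v^2 + 9*v) du + (3*u*v + 9*u - 2) dv

Using F^*(f dg) = (f ∘ F) d(g ∘ F), substitute each coordinate x_i by F_i(u, v) in f_i, and replace dx_i by d F_i = (∂F_i/∂u) du + (∂F_i/∂v) dv.
  For the x component: f_1(F) = -3*u*v - 2*v + 1; d F_1 = (2*u) du + (0) dv
  For the y component: f_2(F) = v - 3; d F_2 = (-3*v) du + (-3*u) dv
  For the z component: f_3(F) = 6*u*v - 2; d F_3 = (0) du + (1) dv
Combining and collecting du, dv coefficients:
  coeff of du: -6*u^2*v - 4*u*v + 2*u - 3*v^2 + 9*v
  coeff of dv: 3*u*v + 9*u - 2
F^* omega = (-6*u^2*v - 4*u*v + 2*u - 3*v^2 + 9*v) du + (3*u*v + 9*u - 2) dv.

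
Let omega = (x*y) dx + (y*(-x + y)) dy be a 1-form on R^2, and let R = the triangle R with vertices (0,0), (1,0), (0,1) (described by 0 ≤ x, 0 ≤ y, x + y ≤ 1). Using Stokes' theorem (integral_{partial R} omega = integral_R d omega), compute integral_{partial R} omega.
integral_(partial R) omega = -1/3

Stokes: integral_partial_R omega = integral_R d omega with d omega = (∂Q/∂x - ∂P/∂y) dx ∧ dy.
  ∂Q/∂x = -y
  ∂P/∂y = x
  integrand = ∂Q/∂x - ∂P/∂y = -x - y.
Integrating over R: integral_0^1 integral_0^{1-x} (-x - y) dy dx = -1/3.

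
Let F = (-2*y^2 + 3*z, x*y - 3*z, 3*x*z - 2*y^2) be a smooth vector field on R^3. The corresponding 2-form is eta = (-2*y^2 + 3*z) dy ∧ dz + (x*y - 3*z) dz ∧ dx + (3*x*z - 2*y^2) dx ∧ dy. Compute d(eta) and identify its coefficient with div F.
d(eta) = (4*x) dx ∧ dy ∧ dz; div F = 4*x

For a 2-form in R^3 of the form above, applying d gives a 3-form with coefficient ∂P/∂x + ∂Q/∂y + ∂R/∂z:
  ∂P/∂x = 0
  ∂Q/∂y = x
  ∂R/∂z = 3*x
Sum = 4*x, which is exactly div F.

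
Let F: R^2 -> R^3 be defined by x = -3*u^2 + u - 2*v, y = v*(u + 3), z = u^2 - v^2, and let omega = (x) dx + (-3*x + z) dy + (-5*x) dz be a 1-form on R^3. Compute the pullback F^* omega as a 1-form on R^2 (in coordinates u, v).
F^* omega = (48*u^3 + 10*u^2*v - 19*u^2 + 29*u*v + u - v^3 + 6*v^2 - 2*v) du + (10*u^3 - 30*u^2*v + 33*u^2 - u*v^2 + 16*u*v - 11*u - 23*v^2 + 22*v) dv

Using F^*(f dg) = (f ∘ F) d(g ∘ F), substitute each coordinate x_i by F_i(u, v) in f_i, and replace dx_i by d F_i = (∂F_i/∂u) du + (∂F_i/∂v) dv.
  For the x component: f_1(F) = -3*u^2 + u - 2*v; d F_1 = (1 - 6*u) du + (-2) dv
  For the y component: f_2(F) = 10*u^2 - 3*u - v^2 + 6*v; d F_2 = (v) du + (u + 3) dv
  For the z component: f_3(F) = 15*u^2 - 5*u + 10*v; d F_3 = (2*u) du + (-2*v) dv
Combining and collecting du, dv coefficients:
  coeff of du: 48*u^3 + 10*u^2*v - 19*u^2 + 29*u*v + u - v^3 + 6*v^2 - 2*v
  coeff of dv: 10*u^3 - 30*u^2*v + 33*u^2 - u*v^2 + 16*u*v - 11*u - 23*v^2 + 22*v
F^* omega = (48*u^3 + 10*u^2*v - 19*u^2 + 29*u*v + u - v^3 + 6*v^2 - 2*v) du + (10*u^3 - 30*u^2*v + 33*u^2 - u*v^2 + 16*u*v - 11*u - 23*v^2 + 22*v) dv.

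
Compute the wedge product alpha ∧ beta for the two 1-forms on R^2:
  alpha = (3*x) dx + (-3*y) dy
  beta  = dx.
alpha ∧ beta = (3*y) dx ∧ dy

Distribute the wedge, using dx_i ∧ dx_j = -dx_j ∧ dx_i and dx_i ∧ dx_i = 0. For each pair (i, j) with i < j, the coefficient of dx_i ∧ dx_j in alpha ∧ beta is (alpha_i * beta_j - alpha_j * beta_i). Collecting: alpha ∧ beta = (3*y) dx ∧ dy.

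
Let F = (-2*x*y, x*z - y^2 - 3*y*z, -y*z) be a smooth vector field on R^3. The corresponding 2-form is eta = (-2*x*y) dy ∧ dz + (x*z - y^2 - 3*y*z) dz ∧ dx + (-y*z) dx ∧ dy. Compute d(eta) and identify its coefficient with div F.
d(eta) = (-5*y - 3*z) dx ∧ dy ∧ dz; div F = -5*y - 3*z

For a 2-form in R^3 of the form above, applying d gives a 3-form with coefficient ∂P/∂x + ∂Q/∂y + ∂R/∂z:
  ∂P/∂x = -2*y
  ∂Q/∂y = -2*y - 3*z
  ∂R/∂z = -y
Sum = -5*y - 3*z, which is exactly div F.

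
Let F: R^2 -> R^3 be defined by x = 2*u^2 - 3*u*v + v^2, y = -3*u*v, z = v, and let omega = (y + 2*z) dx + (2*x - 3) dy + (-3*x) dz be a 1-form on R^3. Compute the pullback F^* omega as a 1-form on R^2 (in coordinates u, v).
F^* omega = (v*(-24*u^2 + 27*u*v + 8*u - 6*v^2 - 6*v + 9)) du + (-12*u^3 + 27*u^2*v - 6*u^2 - 12*u*v^2 + 3*u*v + 9*u + v^2) dv

Using F^*(f dg) = (f ∘ F) d(g ∘ F), substitute each coordinate x_i by F_i(u, v) in f_i, and replace dx_i by d F_i = (∂F_i/∂u) du + (∂F_i/∂v) dv.
  For the x component: f_1(F) = v*(2 - 3*u); d F_1 = (4*u - 3*v) du + (-3*u + 2*v) dv
  For the y component: f_2(F) = 4*u^2 - 6*u*v + 2*v^2 - 3; d F_2 = (-3*v) du + (-3*u) dv
  For the z component: f_3(F) = -6*u^2 + 9*u*v - 3*v^2; d F_3 = (0) du + (1) dv
Combining and collecting du, dv coefficients:
  coeff of du: v*(-24*u^2 + 27*u*v + 8*u - 6*v^2 - 6*v + 9)
  coeff of dv: -12*u^3 + 27*u^2*v - 6*u^2 - 12*u*v^2 + 3*u*v + 9*u + v^2
F^* omega = (v*(-24*u^2 + 27*u*v + 8*u - 6*v^2 - 6*v + 9)) du + (-12*u^3 + 27*u^2*v - 6*u^2 - 12*u*v^2 + 3*u*v + 9*u + v^2) dv.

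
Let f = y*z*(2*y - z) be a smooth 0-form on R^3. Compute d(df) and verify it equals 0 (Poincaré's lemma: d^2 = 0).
d(df) = 0

Step 1: df = sum_i (∂f/∂x_i) dx_i = (0) dx + (z*(4*y - z)) dy + (2*y*(y - z)) dz.
Step 2: Apply d again. Using the 1-form formula, the coefficient of dx ∧ dy in d(df) is ∂^2 f/∂x ∂y - ∂^2 f/∂y ∂x = (0) - (0) = 0 (equality of mixed partials for smooth f).
Similarly for dx ∧ dz and dy ∧ dz — all coefficients vanish. So d(df) = 0.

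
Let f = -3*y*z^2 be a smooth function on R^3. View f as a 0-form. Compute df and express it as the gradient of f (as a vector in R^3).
df = (0) dx + (-3*z^2) dy + (-6*y*z) dz; grad f = (0, -3*z^2, -6*y*z)

For a 0-form f, d f = (∂f/∂x) dx + (∂f/∂y) dy + (∂f/∂z) dz. The components of the vector representation are exactly the entries of grad f in Cartesian coordinates:
  ∂f/∂x = 0
  ∂f/∂y = -3*z^2
  ∂f/∂z = -6*y*z.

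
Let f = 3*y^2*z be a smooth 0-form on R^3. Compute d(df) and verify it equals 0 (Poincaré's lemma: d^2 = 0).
d(df) = 0

Step 1: df = sum_i (∂f/∂x_i) dx_i = (0) dx + (6*y*z) dy + (3*y^2) dz.
Step 2: Apply d again. Using the 1-form formula, the coefficient of dx ∧ dy in d(df) is ∂^2 f/∂x ∂y - ∂^2 f/∂y ∂x = (0) - (0) = 0 (equality of mixed partials for smooth f).
Similarly for dx ∧ dz and dy ∧ dz — all coefficients vanish. So d(df) = 0.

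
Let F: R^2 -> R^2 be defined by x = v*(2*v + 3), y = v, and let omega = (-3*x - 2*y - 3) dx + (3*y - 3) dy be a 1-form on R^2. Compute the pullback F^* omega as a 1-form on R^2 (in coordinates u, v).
F^* omega = (-24*v^3 - 62*v^2 - 42*v - 12) dv

Using F^*(f dg) = (f ∘ F) d(g ∘ F), substitute each coordinate x_i by F_i(u, v) in f_i, and replace dx_i by d F_i = (∂F_i/∂u) du + (∂F_i/∂v) dv.
  For the x component: f_1(F) = -6*v^2 - 11*v - 3; d F_1 = (0) du + (4*v + 3) dv
  For the y component: f_2(F) = 3*v - 3; d F_2 = (0) du + (1) dv
Combining and collecting du, dv coefficients:
  coeff of du: 0
  coeff of dv: -24*v^3 - 62*v^2 - 42*v - 12
F^* omega = (-24*v^3 - 62*v^2 - 42*v - 12) dv.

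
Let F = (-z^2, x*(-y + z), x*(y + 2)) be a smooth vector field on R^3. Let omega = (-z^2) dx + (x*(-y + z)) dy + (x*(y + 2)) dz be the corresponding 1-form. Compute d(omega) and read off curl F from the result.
d(omega) = (0) dy ∧ dz + (-y - 2*z - 2) dz ∧ dx + (-y + z) dx ∧ dy; curl F = (0, -y - 2*z - 2, -y + z)

d omega = sum_{i<j} (∂f_j/∂x_i - ∂f_i/∂x_j) dx_i ∧ dx_j. Under the identification (dy ∧ dz, dz ∧ dx, dx ∧ dy) ↔ (e_x, e_y, e_z), the coefficients are exactly the components of curl F. Compute:
  ∂R/∂y - ∂Q/∂z = (x) - (x) = 0
  ∂P/∂z - ∂R/∂x = (-2*z) - (y + 2) = -y - 2*z - 2
  ∂Q/∂x - ∂P/∂y = (-y + z) - (0) = -y + z.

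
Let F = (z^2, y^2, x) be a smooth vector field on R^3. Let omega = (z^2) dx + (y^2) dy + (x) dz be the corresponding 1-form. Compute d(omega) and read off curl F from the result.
d(omega) = (0) dy ∧ dz + (2*z - 1) dz ∧ dx + (0) dx ∧ dy; curl F = (0, 2*z - 1, 0)

d omega = sum_{i<j} (∂f_j/∂x_i - ∂f_i/∂x_j) dx_i ∧ dx_j. Under the identification (dy ∧ dz, dz ∧ dx, dx ∧ dy) ↔ (e_x, e_y, e_z), the coefficients are exactly the components of curl F. Compute:
  ∂R/∂y - ∂Q/∂z = (0) - (0) = 0
  ∂P/∂z - ∂R/∂x = (2*z) - (1) = 2*z - 1
  ∂Q/∂x - ∂P/∂y = (0) - (0) = 0.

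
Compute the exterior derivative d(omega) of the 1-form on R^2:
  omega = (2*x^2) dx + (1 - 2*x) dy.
d(omega) = (-2) dx ∧ dy

For a 1-form omega = sum_i f_i dx_i, the exterior derivative is
  d(omega) = sum_{i < j} (∂f_j/∂x_i - ∂f_i/∂x_j) dx_i ∧ dx_j.
  coefficient of dx ∧ dy: ∂f_2/∂x - ∂f_1/∂y = ∂(1 - 2*x)/∂x - ∂(2*x^2)/∂y = -2
Assembling: d(omega) = (-2) dx ∧ dy.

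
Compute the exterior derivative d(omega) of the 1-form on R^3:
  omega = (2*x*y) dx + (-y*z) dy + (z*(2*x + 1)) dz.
d(omega) = (-2*x) dx ∧ dy + (2*z) dx ∧ dz + (y) dy ∧ dz

For a 1-form omega = sum_i f_i dx_i, the exterior derivative is
  d(omega) = sum_{i < j} (∂f_j/∂x_i - ∂f_i/∂x_j) dx_i ∧ dx_j.
  coefficient of dx ∧ dy: ∂f_2/∂x - ∂f_1/∂y = ∂(-y*z)/∂x - ∂(2*x*y)/∂y = -2*x
  coefficient of dx ∧ dz: ∂f_3/∂x - ∂f_1/∂z = ∂(z*(2*x + 1))/∂x - ∂(2*x*y)/∂z = 2*z
  coefficient of dy ∧ dz: ∂f_3/∂y - ∂f_2/∂z = ∂(z*(2*x + 1))/∂y - ∂(-y*z)/∂z = y
Assembling: d(omega) = (-2*x) dx ∧ dy + (2*z) dx ∧ dz + (y) dy ∧ dz.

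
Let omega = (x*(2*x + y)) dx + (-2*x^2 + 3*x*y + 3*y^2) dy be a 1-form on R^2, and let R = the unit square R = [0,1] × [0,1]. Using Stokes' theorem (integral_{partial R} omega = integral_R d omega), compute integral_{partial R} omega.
integral_(partial R) omega = -1

Stokes: integral_partial_R omega = integral_R d omega with d omega = (∂Q/∂x - ∂P/∂y) dx ∧ dy.
  ∂Q/∂x = -4*x + 3*y
  ∂P/∂y = x
  integrand = ∂Q/∂x - ∂P/∂y = -5*x + 3*y.
Integrating over R: integral_0^1 integral_0^1 (-5*x + 3*y) dx dy = -1.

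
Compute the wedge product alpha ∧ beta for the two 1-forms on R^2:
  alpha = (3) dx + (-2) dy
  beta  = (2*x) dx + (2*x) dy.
alpha ∧ beta = (10*x) dx ∧ dy

Distribute the wedge, using dx_i ∧ dx_j = -dx_j ∧ dx_i and dx_i ∧ dx_i = 0. For each pair (i, j) with i < j, the coefficient of dx_i ∧ dx_j in alpha ∧ beta is (alpha_i * beta_j - alpha_j * beta_i). Collecting: alpha ∧ beta = (10*x) dx ∧ dy.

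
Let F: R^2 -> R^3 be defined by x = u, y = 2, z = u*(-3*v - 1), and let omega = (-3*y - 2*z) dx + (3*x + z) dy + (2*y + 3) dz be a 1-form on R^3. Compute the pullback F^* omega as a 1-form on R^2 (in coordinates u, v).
F^* omega = (6*u*v + 2*u - 21*v - 13) du + (-21*u) dv

Using F^*(f dg) = (f ∘ F) d(g ∘ F), substitute each coordinate x_i by F_i(u, v) in f_i, and replace dx_i by d F_i = (∂F_i/∂u) du + (∂F_i/∂v) dv.
  For the x component: f_1(F) = 6*u*v + 2*u - 6; d F_1 = (1) du + (0) dv
  For the y component: f_2(F) = u*(2 - 3*v); d F_2 = (0) du + (0) dv
  For the z component: f_3(F) = 7; d F_3 = (-3*v - 1) du + (-3*u) dv
Combining and collecting du, dv coefficients:
  coeff of du: 6*u*v + 2*u - 21*v - 13
  coeff of dv: -21*u
F^* omega = (6*u*v + 2*u - 21*v - 13) du + (-21*u) dv.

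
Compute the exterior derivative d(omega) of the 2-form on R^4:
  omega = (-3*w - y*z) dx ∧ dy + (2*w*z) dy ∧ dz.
d(omega) = (-y) dx ∧ dy ∧ dz + (-3) dx ∧ dy ∧ dw + (2*z) dy ∧ dz ∧ dw

For a 2-form omega = sum_{i<j} g_{ij} dx_i ∧ dx_j, the exterior derivative is
  d(omega) = sum_{i<j} d(g_{ij}) ∧ dx_i ∧ dx_j = sum_{i<j, k} (∂g_{ij}/∂x_k) dx_k ∧ dx_i ∧ dx_j.
Expand each term, using dx_k ∧ dx_i ∧ dx_j = sgn(permutation) dx_{(a)} ∧ dx_{(b)} ∧ dx_{(c)} with (a < b < c) sorted:
  d(-3*w - y*z) includes (∂/∂z)(-3*w - y*z) dz = (-y) dz, which multiplied by dx ∧ dy gives (-y) dx ∧ dy ∧ dz
  d(-3*w - y*z) includes (∂/∂w)(-3*w - y*z) dw = (-3) dw, which multiplied by dx ∧ dy gives (-3) dx ∧ dy ∧ dw
  d(2*w*z) includes (∂/∂w)(2*w*z) dw = (2*z) dw, which multiplied by dy ∧ dz gives (2*z) dy ∧ dz ∧ dw
Collecting like 3-forms: d(omega) = (-y) dx ∧ dy ∧ dz + (-3) dx ∧ dy ∧ dw + (2*z) dy ∧ dz ∧ dw.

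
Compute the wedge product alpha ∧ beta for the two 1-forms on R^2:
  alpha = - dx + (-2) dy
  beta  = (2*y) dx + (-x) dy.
alpha ∧ beta = (x + 4*y) dx ∧ dy

Distribute the wedge, using dx_i ∧ dx_j = -dx_j ∧ dx_i and dx_i ∧ dx_i = 0. For each pair (i, j) with i < j, the coefficient of dx_i ∧ dx_j in alpha ∧ beta is (alpha_i * beta_j - alpha_j * beta_i). Collecting: alpha ∧ beta = (x + 4*y) dx ∧ dy.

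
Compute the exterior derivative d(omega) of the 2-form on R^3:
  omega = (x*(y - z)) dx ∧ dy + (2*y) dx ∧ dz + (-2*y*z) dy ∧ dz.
d(omega) = (-x - 2) dx ∧ dy ∧ dz

For a 2-form omega = sum_{i<j} g_{ij} dx_i ∧ dx_j, the exterior derivative is
  d(omega) = sum_{i<j} d(g_{ij}) ∧ dx_i ∧ dx_j = sum_{i<j, k} (∂g_{ij}/∂x_k) dx_k ∧ dx_i ∧ dx_j.
Expand each term, using dx_k ∧ dx_i ∧ dx_j = sgn(permutation) dx_{(a)} ∧ dx_{(b)} ∧ dx_{(c)} with (a < b < c) sorted:
  d(x*(y - z)) includes (∂/∂z)(x*(y - z)) dz = (-x) dz, which multiplied by dx ∧ dy gives (-x) dx ∧ dy ∧ dz
  d(2*y) includes (∂/∂y)(2*y) dy = (2) dy, which multiplied by dx ∧ dz gives (-2) dx ∧ dy ∧ dz
Collecting like 3-forms: d(omega) = (-x - 2) dx ∧ dy ∧ dz.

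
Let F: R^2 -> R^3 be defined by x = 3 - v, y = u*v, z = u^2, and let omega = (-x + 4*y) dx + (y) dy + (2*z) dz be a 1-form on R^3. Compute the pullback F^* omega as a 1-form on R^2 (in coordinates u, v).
F^* omega = (u*(4*u^2 + v^2)) du + (u^2*v - 4*u*v - v + 3) dv

Using F^*(f dg) = (f ∘ F) d(g ∘ F), substitute each coordinate x_i by F_i(u, v) in f_i, and replace dx_i by d F_i = (∂F_i/∂u) du + (∂F_i/∂v) dv.
  For the x component: f_1(F) = 4*u*v + v - 3; d F_1 = (0) du + (-1) dv
  For the y component: f_2(F) = u*v; d F_2 = (v) du + (u) dv
  For the z component: f_3(F) = 2*u^2; d F_3 = (2*u) du + (0) dv
Combining and collecting du, dv coefficients:
  coeff of du: u*(4*u^2 + v^2)
  coeff of dv: u^2*v - 4*u*v - v + 3
F^* omega = (u*(4*u^2 + v^2)) du + (u^2*v - 4*u*v - v + 3) dv.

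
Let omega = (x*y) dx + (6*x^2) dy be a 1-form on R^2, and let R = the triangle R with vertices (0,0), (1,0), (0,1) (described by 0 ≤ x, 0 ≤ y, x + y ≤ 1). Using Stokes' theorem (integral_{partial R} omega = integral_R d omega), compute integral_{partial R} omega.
integral_(partial R) omega = 11/6

Stokes: integral_partial_R omega = integral_R d omega with d omega = (∂Q/∂x - ∂P/∂y) dx ∧ dy.
  ∂Q/∂x = 12*x
  ∂P/∂y = x
  integrand = ∂Q/∂x - ∂P/∂y = 11*x.
Integrating over R: integral_0^1 integral_0^{1-x} (11*x) dy dx = 11/6.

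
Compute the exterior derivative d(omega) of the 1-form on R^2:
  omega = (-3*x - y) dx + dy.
d(omega) = (1) dx ∧ dy

For a 1-form omega = sum_i f_i dx_i, the exterior derivative is
  d(omega) = sum_{i < j} (∂f_j/∂x_i - ∂f_i/∂x_j) dx_i ∧ dx_j.
  coefficient of dx ∧ dy: ∂f_2/∂x - ∂f_1/∂y = ∂(1)/∂x - ∂(-3*x - y)/∂y = 1
Assembling: d(omega) = (1) dx ∧ dy.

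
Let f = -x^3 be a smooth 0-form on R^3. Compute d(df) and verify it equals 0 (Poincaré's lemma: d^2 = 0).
d(df) = 0

Step 1: df = sum_i (∂f/∂x_i) dx_i = (-3*x^2) dx + (0) dy + (0) dz.
Step 2: Apply d again. Using the 1-form formula, the coefficient of dx ∧ dy in d(df) is ∂^2 f/∂x ∂y - ∂^2 f/∂y ∂x = (0) - (0) = 0 (equality of mixed partials for smooth f).
Similarly for dx ∧ dz and dy ∧ dz — all coefficients vanish. So d(df) = 0.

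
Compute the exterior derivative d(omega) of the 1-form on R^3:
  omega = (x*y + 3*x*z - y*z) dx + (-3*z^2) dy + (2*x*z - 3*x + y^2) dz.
d(omega) = (-x + z) dx ∧ dy + (-3*x + y + 2*z - 3) dx ∧ dz + (2*y + 6*z) dy ∧ dz

For a 1-form omega = sum_i f_i dx_i, the exterior derivative is
  d(omega) = sum_{i < j} (∂f_j/∂x_i - ∂f_i/∂x_j) dx_i ∧ dx_j.
  coefficient of dx ∧ dy: ∂f_2/∂x - ∂f_1/∂y = ∂(-3*z^2)/∂x - ∂(x*y + 3*x*z - y*z)/∂y = -x + z
  coefficient of dx ∧ dz: ∂f_3/∂x - ∂f_1/∂z = ∂(2*x*z - 3*x + y^2)/∂x - ∂(x*y + 3*x*z - y*z)/∂z = -3*x + y + 2*z - 3
  coefficient of dy ∧ dz: ∂f_3/∂y - ∂f_2/∂z = ∂(2*x*z - 3*x + y^2)/∂y - ∂(-3*z^2)/∂z = 2*y + 6*z
Assembling: d(omega) = (-x + z) dx ∧ dy + (-3*x + y + 2*z - 3) dx ∧ dz + (2*y + 6*z) dy ∧ dz.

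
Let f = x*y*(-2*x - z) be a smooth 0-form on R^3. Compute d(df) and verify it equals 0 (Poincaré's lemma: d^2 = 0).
d(df) = 0

Step 1: df = sum_i (∂f/∂x_i) dx_i = (y*(-4*x - z)) dx + (x*(-2*x - z)) dy + (-x*y) dz.
Step 2: Apply d again. Using the 1-form formula, the coefficient of dx ∧ dy in d(df) is ∂^2 f/∂x ∂y - ∂^2 f/∂y ∂x = (-4*x - z) - (-4*x - z) = 0 (equality of mixed partials for smooth f).
Similarly for dx ∧ dz and dy ∧ dz — all coefficients vanish. So d(df) = 0.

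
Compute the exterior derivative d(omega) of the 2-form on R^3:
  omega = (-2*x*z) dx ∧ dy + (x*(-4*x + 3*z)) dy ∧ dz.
d(omega) = (-10*x + 3*z) dx ∧ dy ∧ dz

For a 2-form omega = sum_{i<j} g_{ij} dx_i ∧ dx_j, the exterior derivative is
  d(omega) = sum_{i<j} d(g_{ij}) ∧ dx_i ∧ dx_j = sum_{i<j, k} (∂g_{ij}/∂x_k) dx_k ∧ dx_i ∧ dx_j.
Expand each term, using dx_k ∧ dx_i ∧ dx_j = sgn(permutation) dx_{(a)} ∧ dx_{(b)} ∧ dx_{(c)} with (a < b < c) sorted:
  d(-2*x*z) includes (∂/∂z)(-2*x*z) dz = (-2*x) dz, which multiplied by dx ∧ dy gives (-2*x) dx ∧ dy ∧ dz
  d(x*(-4*x + 3*z)) includes (∂/∂x)(x*(-4*x + 3*z)) dx = (-8*x + 3*z) dx, which multiplied by dy ∧ dz gives (-8*x + 3*z) dx ∧ dy ∧ dz
Collecting like 3-forms: d(omega) = (-10*x + 3*z) dx ∧ dy ∧ dz.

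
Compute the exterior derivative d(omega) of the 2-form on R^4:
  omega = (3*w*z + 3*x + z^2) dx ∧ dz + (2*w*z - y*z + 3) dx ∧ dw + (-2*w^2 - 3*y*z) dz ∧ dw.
d(omega) = (-2*w + y + 3*z) dx ∧ dz ∧ dw + (z) dx ∧ dy ∧ dw + (-3*z) dy ∧ dz ∧ dw

For a 2-form omega = sum_{i<j} g_{ij} dx_i ∧ dx_j, the exterior derivative is
  d(omega) = sum_{i<j} d(g_{ij}) ∧ dx_i ∧ dx_j = sum_{i<j, k} (∂g_{ij}/∂x_k) dx_k ∧ dx_i ∧ dx_j.
Expand each term, using dx_k ∧ dx_i ∧ dx_j = sgn(permutation) dx_{(a)} ∧ dx_{(b)} ∧ dx_{(c)} with (a < b < c) sorted:
  d(3*w*z + 3*x + z^2) includes (∂/∂w)(3*w*z + 3*x + z^2) dw = (3*z) dw, which multiplied by dx ∧ dz gives (3*z) dx ∧ dz ∧ dw
  d(2*w*z - y*z + 3) includes (∂/∂y)(2*w*z - y*z + 3) dy = (-z) dy, which multiplied by dx ∧ dw gives (z) dx ∧ dy ∧ dw
  d(2*w*z - y*z + 3) includes (∂/∂z)(2*w*z - y*z + 3) dz = (2*w - y) dz, which multiplied by dx ∧ dw gives (-2*w + y) dx ∧ dz ∧ dw
  d(-2*w^2 - 3*y*z) includes (∂/∂y)(-2*w^2 - 3*y*z) dy = (-3*z) dy, which multiplied by dz ∧ dw gives (-3*z) dy ∧ dz ∧ dw
Collecting like 3-forms: d(omega) = (-2*w + y + 3*z) dx ∧ dz ∧ dw + (z) dx ∧ dy ∧ dw + (-3*z) dy ∧ dz ∧ dw.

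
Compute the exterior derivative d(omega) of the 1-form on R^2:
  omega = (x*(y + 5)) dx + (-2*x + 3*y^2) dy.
d(omega) = (-x - 2) dx ∧ dy

For a 1-form omega = sum_i f_i dx_i, the exterior derivative is
  d(omega) = sum_{i < j} (∂f_j/∂x_i - ∂f_i/∂x_j) dx_i ∧ dx_j.
  coefficient of dx ∧ dy: ∂f_2/∂x - ∂f_1/∂y = ∂(-2*x + 3*y^2)/∂x - ∂(x*(y + 5))/∂y = -x - 2
Assembling: d(omega) = (-x - 2) dx ∧ dy.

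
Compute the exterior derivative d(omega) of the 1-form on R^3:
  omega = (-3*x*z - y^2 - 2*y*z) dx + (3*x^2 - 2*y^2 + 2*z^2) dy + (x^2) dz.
d(omega) = (6*x + 2*y + 2*z) dx ∧ dy + (5*x + 2*y) dx ∧ dz + (-4*z) dy ∧ dz

For a 1-form omega = sum_i f_i dx_i, the exterior derivative is
  d(omega) = sum_{i < j} (∂f_j/∂x_i - ∂f_i/∂x_j) dx_i ∧ dx_j.
  coefficient of dx ∧ dy: ∂f_2/∂x - ∂f_1/∂y = ∂(3*x^2 - 2*y^2 + 2*z^2)/∂x - ∂(-3*x*z - y^2 - 2*y*z)/∂y = 6*x + 2*y + 2*z
  coefficient of dx ∧ dz: ∂f_3/∂x - ∂f_1/∂z = ∂(x^2)/∂x - ∂(-3*x*z - y^2 - 2*y*z)/∂z = 5*x + 2*y
  coefficient of dy ∧ dz: ∂f_3/∂y - ∂f_2/∂z = ∂(x^2)/∂y - ∂(3*x^2 - 2*y^2 + 2*z^2)/∂z = -4*z
Assembling: d(omega) = (6*x + 2*y + 2*z) dx ∧ dy + (5*x + 2*y) dx ∧ dz + (-4*z) dy ∧ dz.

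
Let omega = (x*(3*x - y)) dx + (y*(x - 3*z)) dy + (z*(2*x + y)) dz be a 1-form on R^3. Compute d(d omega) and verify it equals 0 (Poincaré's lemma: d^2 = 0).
d(d omega) = 0

Step 1: d omega = sum_{i<j} (∂f_j/∂x_i - ∂f_i/∂x_j) dx_i ∧ dx_j:
  coeff of dx ∧ dy: x + y
  coeff of dx ∧ dz: 2*z
  coeff of dy ∧ dz: 3*y + z
Step 2: Apply d again to each 2-form coefficient. The only possible 3-form in R^3 is dx ∧ dy ∧ dz, with coefficient
  ∂(coeff of dy∧dz)/∂x - ∂(coeff of dx∧dz)/∂y + ∂(coeff of dx∧dy)/∂z
  = ∂/∂x (3*y + z) - ∂/∂y (2*z) + ∂/∂z (x + y).
Each of these terms simplifies to sums of mixed partials that cancel in pairs. The result is 0 (by equality of mixed partials for smooth functions — Schwarz / Clairaut).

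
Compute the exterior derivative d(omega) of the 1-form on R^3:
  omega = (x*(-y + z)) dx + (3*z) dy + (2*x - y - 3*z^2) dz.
d(omega) = (x) dx ∧ dy + (2 - x) dx ∧ dz + (-4) dy ∧ dz

For a 1-form omega = sum_i f_i dx_i, the exterior derivative is
  d(omega) = sum_{i < j} (∂f_j/∂x_i - ∂f_i/∂x_j) dx_i ∧ dx_j.
  coefficient of dx ∧ dy: ∂f_2/∂x - ∂f_1/∂y = ∂(3*z)/∂x - ∂(x*(-y + z))/∂y = x
  coefficient of dx ∧ dz: ∂f_3/∂x - ∂f_1/∂z = ∂(2*x - y - 3*z^2)/∂x - ∂(x*(-y + z))/∂z = 2 - x
  coefficient of dy ∧ dz: ∂f_3/∂y - ∂f_2/∂z = ∂(2*x - y - 3*z^2)/∂y - ∂(3*z)/∂z = -4
Assembling: d(omega) = (x) dx ∧ dy + (2 - x) dx ∧ dz + (-4) dy ∧ dz.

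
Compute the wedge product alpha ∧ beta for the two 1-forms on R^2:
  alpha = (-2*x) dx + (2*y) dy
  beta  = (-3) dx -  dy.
alpha ∧ beta = (2*x + 6*y) dx ∧ dy

Distribute the wedge, using dx_i ∧ dx_j = -dx_j ∧ dx_i and dx_i ∧ dx_i = 0. For each pair (i, j) with i < j, the coefficient of dx_i ∧ dx_j in alpha ∧ beta is (alpha_i * beta_j - alpha_j * beta_i). Collecting: alpha ∧ beta = (2*x + 6*y) dx ∧ dy.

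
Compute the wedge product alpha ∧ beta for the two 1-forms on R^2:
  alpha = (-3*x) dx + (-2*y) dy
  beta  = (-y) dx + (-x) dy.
alpha ∧ beta = (3*x^2 - 2*y^2) dx ∧ dy

Distribute the wedge, using dx_i ∧ dx_j = -dx_j ∧ dx_i and dx_i ∧ dx_i = 0. For each pair (i, j) with i < j, the coefficient of dx_i ∧ dx_j in alpha ∧ beta is (alpha_i * beta_j - alpha_j * beta_i). Collecting: alpha ∧ beta = (3*x^2 - 2*y^2) dx ∧ dy.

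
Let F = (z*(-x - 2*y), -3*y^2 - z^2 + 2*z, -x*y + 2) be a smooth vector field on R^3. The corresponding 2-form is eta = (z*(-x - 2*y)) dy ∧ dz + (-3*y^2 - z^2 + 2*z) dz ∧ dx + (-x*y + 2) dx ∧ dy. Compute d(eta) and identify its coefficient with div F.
d(eta) = (-6*y - z) dx ∧ dy ∧ dz; div F = -6*y - z

For a 2-form in R^3 of the form above, applying d gives a 3-form with coefficient ∂P/∂x + ∂Q/∂y + ∂R/∂z:
  ∂P/∂x = -z
  ∂Q/∂y = -6*y
  ∂R/∂z = 0
Sum = -6*y - z, which is exactly div F.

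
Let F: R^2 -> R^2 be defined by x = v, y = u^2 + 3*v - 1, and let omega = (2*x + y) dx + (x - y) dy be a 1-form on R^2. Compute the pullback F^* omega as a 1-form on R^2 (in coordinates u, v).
F^* omega = (2*u*(-u^2 - 2*v + 1)) du + (-2*u^2 - v + 2) dv

Using F^*(f dg) = (f ∘ F) d(g ∘ F), substitute each coordinate x_i by F_i(u, v) in f_i, and replace dx_i by d F_i = (∂F_i/∂u) du + (∂F_i/∂v) dv.
  For the x component: f_1(F) = u^2 + 5*v - 1; d F_1 = (0) du + (1) dv
  For the y component: f_2(F) = -u^2 - 2*v + 1; d F_2 = (2*u) du + (3) dv
Combining and collecting du, dv coefficients:
  coeff of du: 2*u*(-u^2 - 2*v + 1)
  coeff of dv: -2*u^2 - v + 2
F^* omega = (2*u*(-u^2 - 2*v + 1)) du + (-2*u^2 - v + 2) dv.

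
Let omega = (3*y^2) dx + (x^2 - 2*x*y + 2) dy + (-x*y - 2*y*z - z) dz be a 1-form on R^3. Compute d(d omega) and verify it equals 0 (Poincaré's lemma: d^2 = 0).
d(d omega) = 0

Step 1: d omega = sum_{i<j} (∂f_j/∂x_i - ∂f_i/∂x_j) dx_i ∧ dx_j:
  coeff of dx ∧ dy: 2*x - 8*y
  coeff of dx ∧ dz: -y
  coeff of dy ∧ dz: -x - 2*z
Step 2: Apply d again to each 2-form coefficient. The only possible 3-form in R^3 is dx ∧ dy ∧ dz, with coefficient
  ∂(coeff of dy∧dz)/∂x - ∂(coeff of dx∧dz)/∂y + ∂(coeff of dx∧dy)/∂z
  = ∂/∂x (-x - 2*z) - ∂/∂y (-y) + ∂/∂z (2*x - 8*y).
Each of these terms simplifies to sums of mixed partials that cancel in pairs. The result is 0 (by equality of mixed partials for smooth functions — Schwarz / Clairaut).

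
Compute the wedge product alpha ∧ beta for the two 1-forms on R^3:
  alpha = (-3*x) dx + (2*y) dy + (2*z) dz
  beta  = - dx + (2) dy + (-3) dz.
alpha ∧ beta = (-6*x + 2*y) dx ∧ dy + (9*x + 2*z) dx ∧ dz + (-6*y - 4*z) dy ∧ dz

Distribute the wedge, using dx_i ∧ dx_j = -dx_j ∧ dx_i and dx_i ∧ dx_i = 0. For each pair (i, j) with i < j, the coefficient of dx_i ∧ dx_j in alpha ∧ beta is (alpha_i * beta_j - alpha_j * beta_i). Collecting: alpha ∧ beta = (-6*x + 2*y) dx ∧ dy + (9*x + 2*z) dx ∧ dz + (-6*y - 4*z) dy ∧ dz.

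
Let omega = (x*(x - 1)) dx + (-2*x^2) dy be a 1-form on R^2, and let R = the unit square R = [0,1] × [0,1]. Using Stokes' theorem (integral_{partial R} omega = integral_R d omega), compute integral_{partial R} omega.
integral_(partial R) omega = -2

Stokes: integral_partial_R omega = integral_R d omega with d omega = (∂Q/∂x - ∂P/∂y) dx ∧ dy.
  ∂Q/∂x = -4*x
  ∂P/∂y = 0
  integrand = ∂Q/∂x - ∂P/∂y = -4*x.
Integrating over R: integral_0^1 integral_0^1 (-4*x) dx dy = -2.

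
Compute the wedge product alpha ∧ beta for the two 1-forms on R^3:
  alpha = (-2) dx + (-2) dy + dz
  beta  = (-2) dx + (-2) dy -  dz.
alpha ∧ beta = (4) dx ∧ dz + (4) dy ∧ dz

Distribute the wedge, using dx_i ∧ dx_j = -dx_j ∧ dx_i and dx_i ∧ dx_i = 0. For each pair (i, j) with i < j, the coefficient of dx_i ∧ dx_j in alpha ∧ beta is (alpha_i * beta_j - alpha_j * beta_i). Collecting: alpha ∧ beta = (4) dx ∧ dz + (4) dy ∧ dz.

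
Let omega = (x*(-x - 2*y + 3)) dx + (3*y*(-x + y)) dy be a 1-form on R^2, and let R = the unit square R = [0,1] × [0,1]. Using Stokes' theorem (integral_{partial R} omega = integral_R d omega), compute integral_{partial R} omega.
integral_(partial R) omega = -1/2

Stokes: integral_partial_R omega = integral_R d omega with d omega = (∂Q/∂x - ∂P/∂y) dx ∧ dy.
  ∂Q/∂x = -3*y
  ∂P/∂y = -2*x
  integrand = ∂Q/∂x - ∂P/∂y = 2*x - 3*y.
Integrating over R: integral_0^1 integral_0^1 (2*x - 3*y) dx dy = -1/2.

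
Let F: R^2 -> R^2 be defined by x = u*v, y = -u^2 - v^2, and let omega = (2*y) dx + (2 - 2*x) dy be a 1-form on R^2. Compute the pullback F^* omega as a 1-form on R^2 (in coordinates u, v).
F^* omega = (2*u^2*v - 4*u - 2*v^3) du + (-2*u^3 + 2*u*v^2 - 4*v) dv

Using F^*(f dg) = (f ∘ F) d(g ∘ F), substitute each coordinate x_i by F_i(u, v) in f_i, and replace dx_i by d F_i = (∂F_i/∂u) du + (∂F_i/∂v) dv.
  For the x component: f_1(F) = -2*u^2 - 2*v^2; d F_1 = (v) du + (u) dv
  For the y component: f_2(F) = -2*u*v + 2; d F_2 = (-2*u) du + (-2*v) dv
Combining and collecting du, dv coefficients:
  coeff of du: 2*u^2*v - 4*u - 2*v^3
  coeff of dv: -2*u^3 + 2*u*v^2 - 4*v
F^* omega = (2*u^2*v - 4*u - 2*v^3) du + (-2*u^3 + 2*u*v^2 - 4*v) dv.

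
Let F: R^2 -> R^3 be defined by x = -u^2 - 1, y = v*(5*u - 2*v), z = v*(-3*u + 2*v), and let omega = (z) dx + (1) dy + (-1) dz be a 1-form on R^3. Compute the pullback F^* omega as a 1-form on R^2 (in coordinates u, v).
F^* omega = (2*v*(3*u^2 - 2*u*v + 4)) du + (8*u - 8*v) dv

Using F^*(f dg) = (f ∘ F) d(g ∘ F), substitute each coordinate x_i by F_i(u, v) in f_i, and replace dx_i by d F_i = (∂F_i/∂u) du + (∂F_i/∂v) dv.
  For the x component: f_1(F) = v*(-3*u + 2*v); d F_1 = (-2*u) du + (0) dv
  For the y component: f_2(F) = 1; d F_2 = (5*v) du + (5*u - 4*v) dv
  For the z component: f_3(F) = -1; d F_3 = (-3*v) du + (-3*u + 4*v) dv
Combining and collecting du, dv coefficients:
  coeff of du: 2*v*(3*u^2 - 2*u*v + 4)
  coeff of dv: 8*u - 8*v
F^* omega = (2*v*(3*u^2 - 2*u*v + 4)) du + (8*u - 8*v) dv.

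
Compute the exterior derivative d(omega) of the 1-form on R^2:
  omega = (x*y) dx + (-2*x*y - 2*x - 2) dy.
d(omega) = (-x - 2*y - 2) dx ∧ dy

For a 1-form omega = sum_i f_i dx_i, the exterior derivative is
  d(omega) = sum_{i < j} (∂f_j/∂x_i - ∂f_i/∂x_j) dx_i ∧ dx_j.
  coefficient of dx ∧ dy: ∂f_2/∂x - ∂f_1/∂y = ∂(-2*x*y - 2*x - 2)/∂x - ∂(x*y)/∂y = -x - 2*y - 2
Assembling: d(omega) = (-x - 2*y - 2) dx ∧ dy.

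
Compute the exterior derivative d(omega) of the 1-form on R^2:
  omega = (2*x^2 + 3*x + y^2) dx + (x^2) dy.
d(omega) = (2*x - 2*y) dx ∧ dy

For a 1-form omega = sum_i f_i dx_i, the exterior derivative is
  d(omega) = sum_{i < j} (∂f_j/∂x_i - ∂f_i/∂x_j) dx_i ∧ dx_j.
  coefficient of dx ∧ dy: ∂f_2/∂x - ∂f_1/∂y = ∂(x^2)/∂x - ∂(2*x^2 + 3*x + y^2)/∂y = 2*x - 2*y
Assembling: d(omega) = (2*x - 2*y) dx ∧ dy.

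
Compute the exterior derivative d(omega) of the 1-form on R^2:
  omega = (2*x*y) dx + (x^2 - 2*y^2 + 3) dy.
d(omega) = 0

For a 1-form omega = sum_i f_i dx_i, the exterior derivative is
  d(omega) = sum_{i < j} (∂f_j/∂x_i - ∂f_i/∂x_j) dx_i ∧ dx_j.

Assembling: d(omega) = 0.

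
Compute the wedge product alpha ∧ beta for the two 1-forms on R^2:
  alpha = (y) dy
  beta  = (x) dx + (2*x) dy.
alpha ∧ beta = (-x*y) dx ∧ dy

Distribute the wedge, using dx_i ∧ dx_j = -dx_j ∧ dx_i and dx_i ∧ dx_i = 0. For each pair (i, j) with i < j, the coefficient of dx_i ∧ dx_j in alpha ∧ beta is (alpha_i * beta_j - alpha_j * beta_i). Collecting: alpha ∧ beta = (-x*y) dx ∧ dy.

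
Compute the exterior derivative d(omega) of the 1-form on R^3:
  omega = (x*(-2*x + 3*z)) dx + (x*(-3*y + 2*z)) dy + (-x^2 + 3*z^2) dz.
d(omega) = (-3*y + 2*z) dx ∧ dy + (-5*x) dx ∧ dz + (-2*x) dy ∧ dz

For a 1-form omega = sum_i f_i dx_i, the exterior derivative is
  d(omega) = sum_{i < j} (∂f_j/∂x_i - ∂f_i/∂x_j) dx_i ∧ dx_j.
  coefficient of dx ∧ dy: ∂f_2/∂x - ∂f_1/∂y = ∂(x*(-3*y + 2*z))/∂x - ∂(x*(-2*x + 3*z))/∂y = -3*y + 2*z
  coefficient of dx ∧ dz: ∂f_3/∂x - ∂f_1/∂z = ∂(-x^2 + 3*z^2)/∂x - ∂(x*(-2*x + 3*z))/∂z = -5*x
  coefficient of dy ∧ dz: ∂f_3/∂y - ∂f_2/∂z = ∂(-x^2 + 3*z^2)/∂y - ∂(x*(-3*y + 2*z))/∂z = -2*x
Assembling: d(omega) = (-3*y + 2*z) dx ∧ dy + (-5*x) dx ∧ dz + (-2*x) dy ∧ dz.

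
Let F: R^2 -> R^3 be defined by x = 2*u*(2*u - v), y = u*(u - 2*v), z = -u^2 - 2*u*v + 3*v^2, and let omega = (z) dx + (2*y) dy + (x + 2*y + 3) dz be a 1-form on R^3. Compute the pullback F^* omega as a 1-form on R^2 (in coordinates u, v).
F^* omega = (-16*u^3 - 26*u^2*v + 48*u*v^2 - 6*u - 6*v^3 - 6*v) du + (-14*u^3 + 60*u^2*v - 42*u*v^2 - 6*u + 18*v) dv

Using F^*(f dg) = (f ∘ F) d(g ∘ F), substitute each coordinate x_i by F_i(u, v) in f_i, and replace dx_i by d F_i = (∂F_i/∂u) du + (∂F_i/∂v) dv.
  For the x component: f_1(F) = -u^2 - 2*u*v + 3*v^2; d F_1 = (8*u - 2*v) du + (-2*u) dv
  For the y component: f_2(F) = 2*u*(u - 2*v); d F_2 = (2*u - 2*v) du + (-2*u) dv
  For the z component: f_3(F) = 6*u^2 - 6*u*v + 3; d F_3 = (-2*u - 2*v) du + (-2*u + 6*v) dv
Combining and collecting du, dv coefficients:
  coeff of du: -16*u^3 - 26*u^2*v + 48*u*v^2 - 6*u - 6*v^3 - 6*v
  coeff of dv: -14*u^3 + 60*u^2*v - 42*u*v^2 - 6*u + 18*v
F^* omega = (-16*u^3 - 26*u^2*v + 48*u*v^2 - 6*u - 6*v^3 - 6*v) du + (-14*u^3 + 60*u^2*v - 42*u*v^2 - 6*u + 18*v) dv.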